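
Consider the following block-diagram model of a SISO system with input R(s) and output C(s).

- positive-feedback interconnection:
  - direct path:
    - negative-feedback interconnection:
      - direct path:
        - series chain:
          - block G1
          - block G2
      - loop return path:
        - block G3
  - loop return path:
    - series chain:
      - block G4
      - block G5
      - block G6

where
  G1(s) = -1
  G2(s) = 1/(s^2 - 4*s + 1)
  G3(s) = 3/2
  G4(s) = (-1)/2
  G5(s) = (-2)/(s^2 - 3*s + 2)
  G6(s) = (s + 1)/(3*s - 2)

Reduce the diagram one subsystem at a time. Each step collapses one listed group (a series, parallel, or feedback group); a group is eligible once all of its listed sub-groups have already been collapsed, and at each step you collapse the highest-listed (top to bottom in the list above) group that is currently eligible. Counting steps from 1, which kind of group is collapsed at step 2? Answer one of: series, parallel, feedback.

The answer is feedback.

Reasoning:
Step 1: series reduction of G1, G2
Step 2: collapse the loop ((G1*G2) forward, G3 return)
Step 3: multiply G4, G5, G6 (series)
Step 4: feedback reduction of [(G1*G2)/(1+(G1*G2)*G3)], (G4*G5*G6)
So the answer for step 2 is feedback.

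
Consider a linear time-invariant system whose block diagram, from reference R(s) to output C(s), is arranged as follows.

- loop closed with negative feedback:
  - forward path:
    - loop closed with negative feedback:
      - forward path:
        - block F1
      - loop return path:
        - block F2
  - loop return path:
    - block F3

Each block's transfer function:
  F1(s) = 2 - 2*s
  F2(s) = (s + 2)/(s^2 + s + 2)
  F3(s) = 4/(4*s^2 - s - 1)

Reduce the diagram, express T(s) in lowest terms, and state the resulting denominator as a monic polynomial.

Answer: s^4 + 11*s^3/4 - 13*s^2/2 + 13*s/4 - 5/2

Working:
1. close the feedback loop around F1, F2 gives (2*s^3 + 2*s - 4)/(s^2 + s - 6)
2. collapse the loop ([F1/(1+F1*F2)] forward, F3 return) gives (8*s^5 - 2*s^4 + 6*s^3 - 18*s^2 + 2*s + 4)/(4*s^4 + 11*s^3 - 26*s^2 + 13*s - 10)
No further cancellation is possible in the step-2 result, so that is T(s). Its denominator becomes monic after dividing by the leading coefficient 4.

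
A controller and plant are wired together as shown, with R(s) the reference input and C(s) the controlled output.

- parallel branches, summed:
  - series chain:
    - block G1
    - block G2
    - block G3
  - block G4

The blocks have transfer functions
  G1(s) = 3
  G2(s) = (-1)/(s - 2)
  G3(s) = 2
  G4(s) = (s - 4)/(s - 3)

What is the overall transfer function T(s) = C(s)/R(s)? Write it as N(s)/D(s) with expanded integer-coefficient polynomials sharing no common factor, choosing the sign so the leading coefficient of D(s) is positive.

Step 1. cascade G1, G2, G3: (-6)/(s - 2)
Step 2. add (G1*G2*G3), G4 (parallel), which is the overall transfer function T(s) = C(s)/R(s) in lowest terms

Answer: (s^2 - 12*s + 26)/(s^2 - 5*s + 6)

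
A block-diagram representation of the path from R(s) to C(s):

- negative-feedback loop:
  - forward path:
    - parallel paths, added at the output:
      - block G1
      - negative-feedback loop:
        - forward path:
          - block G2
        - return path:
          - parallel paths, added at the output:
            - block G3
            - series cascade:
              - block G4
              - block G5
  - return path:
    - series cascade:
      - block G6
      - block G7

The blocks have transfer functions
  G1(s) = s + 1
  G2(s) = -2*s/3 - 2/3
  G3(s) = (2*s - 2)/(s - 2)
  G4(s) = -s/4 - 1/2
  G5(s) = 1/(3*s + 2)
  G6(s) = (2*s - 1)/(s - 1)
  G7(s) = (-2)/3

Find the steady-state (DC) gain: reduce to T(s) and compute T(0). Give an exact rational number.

First reduce the diagram to T(s).

(1) multiply G4, G5 (series) = (-s - 2)/(12*s + 8)
(2) combine G3, (G4*G5) in parallel = (23*s^2 - 8*s - 12)/(12*s^2 - 16*s - 16)
(3) close the feedback loop around G2, (G3+(G4*G5)) = (12*s^3 - 4*s^2 - 32*s - 16)/(23*s^3 - 3*s^2 + 4*s + 12)
(4) add G1, [G2/(1+G2*(G3+(G4*G5)))] (parallel) = (23*s^4 + 32*s^3 - 3*s^2 - 16*s - 4)/(23*s^3 - 3*s^2 + 4*s + 12)
(5) multiply G6, G7 (series) = (2 - 4*s)/(3*s - 3)
(6) apply the feedback formula to (G1+[G2/(1+G2*(G3+(G4*G5)))]), (G6*G7) = (-69*s^5 - 27*s^4 + 105*s^3 + 39*s^2 - 36*s - 12)/(92*s^5 + 13*s^4 + 2*s^3 - 79*s^2 - 8*s + 44)
That last expression is T(s); at s = 0 only the constant terms survive, so T(0) = -12/44 = -3/11.

Answer: -3/11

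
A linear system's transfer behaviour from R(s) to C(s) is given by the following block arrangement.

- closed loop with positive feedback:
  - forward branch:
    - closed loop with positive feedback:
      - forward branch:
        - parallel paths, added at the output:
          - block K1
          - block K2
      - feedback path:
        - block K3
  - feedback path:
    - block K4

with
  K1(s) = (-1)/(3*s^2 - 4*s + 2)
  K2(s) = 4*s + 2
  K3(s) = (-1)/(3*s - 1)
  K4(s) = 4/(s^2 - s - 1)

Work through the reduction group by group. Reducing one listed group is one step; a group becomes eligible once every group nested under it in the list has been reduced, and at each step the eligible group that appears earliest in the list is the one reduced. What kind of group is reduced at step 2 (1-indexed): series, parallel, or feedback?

Step 1: sum the parallel branches K1, K2
Step 2: reduce the feedback loop with forward (K1+K2) and return K3
Step 3: close the feedback loop around [(K1+K2)/(1-(K1+K2)*K3)], K4
The group at step 2 is a feedback group.

Hence the answer: feedback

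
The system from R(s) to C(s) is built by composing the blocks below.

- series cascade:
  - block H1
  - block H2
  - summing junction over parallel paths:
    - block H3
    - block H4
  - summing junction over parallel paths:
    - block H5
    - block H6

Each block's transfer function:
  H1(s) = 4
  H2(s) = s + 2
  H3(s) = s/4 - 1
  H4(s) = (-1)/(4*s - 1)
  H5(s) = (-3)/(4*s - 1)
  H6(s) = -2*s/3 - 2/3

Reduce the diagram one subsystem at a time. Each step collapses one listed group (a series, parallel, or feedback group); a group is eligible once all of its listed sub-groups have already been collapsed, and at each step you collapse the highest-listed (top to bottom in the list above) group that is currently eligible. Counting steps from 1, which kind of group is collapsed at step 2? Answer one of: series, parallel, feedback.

Answer: parallel

Working:
(1) reduce the parallel group H3, H4
(2) combine H5, H6 in parallel
(3) reduce the series chain H1, H2, (H3+H4), (H5+H6)
The group at step 2 is a parallel group.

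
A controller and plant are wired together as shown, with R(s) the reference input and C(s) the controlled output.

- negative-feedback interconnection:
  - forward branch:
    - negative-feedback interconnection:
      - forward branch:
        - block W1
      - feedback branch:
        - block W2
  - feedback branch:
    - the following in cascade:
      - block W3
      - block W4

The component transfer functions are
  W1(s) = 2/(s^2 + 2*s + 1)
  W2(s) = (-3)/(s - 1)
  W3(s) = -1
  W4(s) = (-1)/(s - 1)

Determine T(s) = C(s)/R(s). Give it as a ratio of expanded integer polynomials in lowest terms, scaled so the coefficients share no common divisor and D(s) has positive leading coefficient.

First reduce the diagram to T(s).

Step 1. reduce the feedback loop with forward W1 and return W2 gives (2*s - 2)/(s^3 + s^2 - s - 7)
Step 2. reduce the series chain W3, W4 gives 1/(s - 1)
Step 3. reduce the feedback loop with forward [W1/(1+W1*W2)] and return (W3*W4), giving the overall T(s)

Answer: (2*s - 2)/(s^3 + s^2 - s - 5)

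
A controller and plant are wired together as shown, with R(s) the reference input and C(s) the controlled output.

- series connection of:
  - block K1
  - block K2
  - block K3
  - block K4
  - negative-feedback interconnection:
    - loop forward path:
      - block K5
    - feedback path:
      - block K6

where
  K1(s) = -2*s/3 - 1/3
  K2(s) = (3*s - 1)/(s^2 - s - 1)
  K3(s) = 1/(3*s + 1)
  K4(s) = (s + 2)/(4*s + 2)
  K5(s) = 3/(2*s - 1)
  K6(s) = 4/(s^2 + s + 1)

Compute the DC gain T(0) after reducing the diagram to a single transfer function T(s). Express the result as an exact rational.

1. reduce the feedback loop with forward K5 and return K6: (3*s^2 + 3*s + 3)/(2*s^3 + s^2 + s + 11)
2. series reduction of K1, K2, K3, K4, [K5/(1+K5*K6)]: (-3*s^4 - 8*s^3 - 6*s^2 - 3*s + 2)/(12*s^6 - 2*s^5 - 14*s^4 + 50*s^3 - 54*s^2 - 90*s - 22)
DC gain: substitute s = 0 into T(s) from step 2: T(0) = 2/(-22) = -1/11.

Hence the answer: -1/11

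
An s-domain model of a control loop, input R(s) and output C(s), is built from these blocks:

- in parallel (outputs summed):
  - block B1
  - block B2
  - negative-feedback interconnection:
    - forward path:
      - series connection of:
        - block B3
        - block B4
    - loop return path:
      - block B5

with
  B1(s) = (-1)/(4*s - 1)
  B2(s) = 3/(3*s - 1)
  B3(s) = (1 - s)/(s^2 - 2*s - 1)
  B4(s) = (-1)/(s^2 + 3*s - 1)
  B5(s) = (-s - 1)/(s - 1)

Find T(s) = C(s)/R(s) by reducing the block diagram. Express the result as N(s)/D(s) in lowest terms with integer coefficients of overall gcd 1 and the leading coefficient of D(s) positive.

[1] series reduction of B3, B4: (s - 1)/(s^4 + s^3 - 8*s^2 - s + 1)
[2] apply the feedback formula to (B3*B4), B5: (s - 1)/(s^4 + s^3 - 8*s^2 - 2*s)
[3] parallel reduction of B1, B2, [(B3*B4)/(1+(B3*B4)*B5)], giving the overall T(s)

Therefore the answer is (9*s^5 + 7*s^4 - 62*s^3 - 21*s^2 + 12*s - 1)/(12*s^6 + 5*s^5 - 102*s^4 + 33*s^3 + 6*s^2 - 2*s).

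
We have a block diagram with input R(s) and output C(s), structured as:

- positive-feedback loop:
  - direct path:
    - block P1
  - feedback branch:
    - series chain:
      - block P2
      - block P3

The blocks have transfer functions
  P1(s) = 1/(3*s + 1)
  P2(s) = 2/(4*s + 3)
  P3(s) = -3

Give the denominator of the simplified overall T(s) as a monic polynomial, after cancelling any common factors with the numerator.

First reduce the diagram to T(s).

Step 1. cascade P2, P3 gives (-6)/(4*s + 3)
Step 2. collapse the loop (P1 forward, (P2*P3) return) gives (4*s + 3)/(12*s^2 + 13*s + 9)
That last expression is T(s), already simplified. Scaling its denominator by 1/12 (the reciprocal of the leading coefficient) yields the monic denominator.

Answer: s^2 + 13*s/12 + 3/4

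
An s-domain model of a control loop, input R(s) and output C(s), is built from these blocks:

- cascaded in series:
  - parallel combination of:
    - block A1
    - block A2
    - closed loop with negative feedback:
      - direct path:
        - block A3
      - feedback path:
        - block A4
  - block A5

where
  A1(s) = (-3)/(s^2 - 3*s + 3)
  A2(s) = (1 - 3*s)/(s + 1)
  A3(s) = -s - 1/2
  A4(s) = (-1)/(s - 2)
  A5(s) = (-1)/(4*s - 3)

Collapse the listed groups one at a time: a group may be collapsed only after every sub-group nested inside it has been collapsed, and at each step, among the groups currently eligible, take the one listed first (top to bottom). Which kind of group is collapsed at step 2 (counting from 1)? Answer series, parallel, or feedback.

The answer is parallel.

Reasoning:
Step 1 - reduce the feedback loop with forward A3 and return A4
Step 2 - reduce the parallel group A1, A2, [A3/(1+A3*A4)]
Step 3 - multiply (A1+A2+[A3/(1+A3*A4)]), A5 (series)
Step 2 collapses a parallel group.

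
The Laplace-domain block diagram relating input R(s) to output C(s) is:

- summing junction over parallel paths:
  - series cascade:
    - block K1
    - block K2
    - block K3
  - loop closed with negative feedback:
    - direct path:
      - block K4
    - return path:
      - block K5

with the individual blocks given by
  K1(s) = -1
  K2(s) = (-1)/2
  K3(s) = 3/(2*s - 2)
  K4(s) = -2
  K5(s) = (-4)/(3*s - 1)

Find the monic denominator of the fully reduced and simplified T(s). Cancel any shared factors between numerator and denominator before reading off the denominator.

Reducing step by step:

(1) series reduction of K1, K2, K3; result 3/(4*s - 4)
(2) apply the feedback formula to K4, K5; result (2 - 6*s)/(3*s + 7)
(3) combine (K1*K2*K3), [K4/(1+K4*K5)] in parallel; result (-24*s^2 + 41*s + 13)/(12*s^2 + 16*s - 28)
No further cancellation is possible in the step-3 result, so that is T(s). Its denominator becomes monic after dividing by the leading coefficient 12.

Answer: s^2 + 4*s/3 - 7/3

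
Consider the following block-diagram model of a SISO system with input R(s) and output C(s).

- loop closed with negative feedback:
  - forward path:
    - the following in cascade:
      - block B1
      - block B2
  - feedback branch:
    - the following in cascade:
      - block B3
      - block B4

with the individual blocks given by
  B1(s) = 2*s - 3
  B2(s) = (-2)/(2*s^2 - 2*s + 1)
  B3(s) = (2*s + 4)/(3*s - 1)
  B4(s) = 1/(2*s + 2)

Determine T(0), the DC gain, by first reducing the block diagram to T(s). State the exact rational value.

1. cascade B1, B2; result (6 - 4*s)/(2*s^2 - 2*s + 1)
2. cascade B3, B4; result (s + 2)/(3*s^2 + 2*s - 1)
3. reduce the feedback loop with forward (B1*B2) and return (B3*B4); result (-12*s^3 + 10*s^2 + 16*s - 6)/(6*s^4 - 2*s^3 - 7*s^2 + 2*s + 11)
The step-3 result is T(s). Setting s = 0: T(0) = -6/11.

Hence the answer: -6/11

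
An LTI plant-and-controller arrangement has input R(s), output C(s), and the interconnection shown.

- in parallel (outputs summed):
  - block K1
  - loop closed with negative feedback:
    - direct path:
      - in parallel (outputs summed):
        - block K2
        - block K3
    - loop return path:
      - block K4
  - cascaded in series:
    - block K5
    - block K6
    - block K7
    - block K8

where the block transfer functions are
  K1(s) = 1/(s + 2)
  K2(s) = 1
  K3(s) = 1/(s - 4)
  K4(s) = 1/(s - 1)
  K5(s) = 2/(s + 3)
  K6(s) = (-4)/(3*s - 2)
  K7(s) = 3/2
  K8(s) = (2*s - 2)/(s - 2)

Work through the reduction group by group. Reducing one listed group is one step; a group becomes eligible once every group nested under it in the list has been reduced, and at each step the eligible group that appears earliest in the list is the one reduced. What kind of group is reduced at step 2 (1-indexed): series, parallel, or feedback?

[1] sum the parallel branches K2, K3
[2] apply the feedback formula to (K2+K3), K4
[3] reduce the series chain K5, K6, K7, K8
[4] combine K1, [(K2+K3)/(1+(K2+K3)*K4)], (K5*K6*K7*K8) in parallel
Step 2 collapses a feedback group.

Answer: feedback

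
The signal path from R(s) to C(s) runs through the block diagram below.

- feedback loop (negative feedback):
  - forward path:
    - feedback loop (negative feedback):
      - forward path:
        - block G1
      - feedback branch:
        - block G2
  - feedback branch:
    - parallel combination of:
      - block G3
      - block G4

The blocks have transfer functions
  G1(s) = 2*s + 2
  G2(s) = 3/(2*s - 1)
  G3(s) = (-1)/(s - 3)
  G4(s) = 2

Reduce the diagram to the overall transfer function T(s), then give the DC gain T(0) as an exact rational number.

Step 1. feedback reduction of G1, G2, giving (4*s^2 + 2*s - 2)/(8*s + 5)
Step 2. reduce the parallel group G3, G4, giving (2*s - 7)/(s - 3)
Step 3. apply the feedback formula to [G1/(1+G1*G2)], (G3+G4), giving (4*s^3 - 10*s^2 - 8*s + 6)/(8*s^3 - 16*s^2 - 37*s - 1)
DC gain: substitute s = 0 into T(s) from step 3: T(0) = 6/(-1) = -6.

Answer: -6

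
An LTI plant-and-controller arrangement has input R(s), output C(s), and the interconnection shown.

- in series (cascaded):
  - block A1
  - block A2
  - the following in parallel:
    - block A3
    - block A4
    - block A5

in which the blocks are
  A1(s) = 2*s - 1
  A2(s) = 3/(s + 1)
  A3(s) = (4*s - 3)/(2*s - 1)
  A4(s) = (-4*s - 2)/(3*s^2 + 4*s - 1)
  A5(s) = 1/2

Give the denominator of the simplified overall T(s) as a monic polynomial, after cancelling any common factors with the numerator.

1. reduce the parallel group A3, A4, A5, giving (30*s^3 + 3*s^2 - 38*s + 11)/(12*s^3 + 10*s^2 - 12*s + 2)
2. combine A1, A2, (A3+A4+A5) in series, giving (90*s^3 + 9*s^2 - 114*s + 33)/(6*s^3 + 14*s^2 + 6*s - 2)
That last expression is T(s), already simplified. Scaling its denominator by 1/6 (the reciprocal of the leading coefficient) yields the monic denominator.

Final answer: s^3 + 7*s^2/3 + s - 1/3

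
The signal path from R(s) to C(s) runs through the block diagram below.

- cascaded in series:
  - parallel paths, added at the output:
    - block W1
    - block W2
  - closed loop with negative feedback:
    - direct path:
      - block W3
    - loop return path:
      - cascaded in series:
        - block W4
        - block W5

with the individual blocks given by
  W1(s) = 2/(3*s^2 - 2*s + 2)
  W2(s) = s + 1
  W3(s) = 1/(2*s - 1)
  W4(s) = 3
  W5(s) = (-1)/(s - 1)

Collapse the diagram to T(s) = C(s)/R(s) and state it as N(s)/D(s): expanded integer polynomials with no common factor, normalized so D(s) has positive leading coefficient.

(1) reduce the parallel group W1, W2 -> (3*s^3 + s^2 + 4)/(3*s^2 - 2*s + 2)
(2) cascade W4, W5 -> (-3)/(s - 1)
(3) feedback reduction of W3, (W4*W5) -> (s - 1)/(2*s^2 - 3*s - 2)
(4) reduce the series chain (W1+W2), [W3/(1+W3*(W4*W5))]; the result is T(s) itself (integer coefficients, no common factor, positive leading denominator coefficient)

Hence the answer: (3*s^4 - 2*s^3 - s^2 + 4*s - 4)/(6*s^4 - 13*s^3 + 4*s^2 - 2*s - 4)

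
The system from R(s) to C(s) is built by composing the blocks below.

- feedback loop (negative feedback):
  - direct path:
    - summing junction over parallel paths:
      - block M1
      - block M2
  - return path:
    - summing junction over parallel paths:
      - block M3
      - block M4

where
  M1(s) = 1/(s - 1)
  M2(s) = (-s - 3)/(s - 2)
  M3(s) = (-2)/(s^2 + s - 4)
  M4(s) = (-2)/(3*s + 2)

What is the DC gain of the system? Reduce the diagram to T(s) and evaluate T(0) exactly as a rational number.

First reduce the diagram to T(s).

[1] sum the parallel branches M1, M2, giving (-s^2 - s + 1)/(s^2 - 3*s + 2)
[2] reduce the parallel group M3, M4, giving (-2*s^2 - 8*s + 4)/(3*s^3 + 5*s^2 - 10*s - 8)
[3] reduce the feedback loop with forward (M1+M2) and return (M3+M4), giving (-3*s^5 - 8*s^4 + 8*s^3 + 23*s^2 - 2*s - 8)/(3*s^5 - 2*s^4 - 9*s^3 + 34*s^2 - 8*s - 12)
The step-3 result is T(s). Setting s = 0: T(0) = -8/(-12) = 2/3.

Answer: 2/3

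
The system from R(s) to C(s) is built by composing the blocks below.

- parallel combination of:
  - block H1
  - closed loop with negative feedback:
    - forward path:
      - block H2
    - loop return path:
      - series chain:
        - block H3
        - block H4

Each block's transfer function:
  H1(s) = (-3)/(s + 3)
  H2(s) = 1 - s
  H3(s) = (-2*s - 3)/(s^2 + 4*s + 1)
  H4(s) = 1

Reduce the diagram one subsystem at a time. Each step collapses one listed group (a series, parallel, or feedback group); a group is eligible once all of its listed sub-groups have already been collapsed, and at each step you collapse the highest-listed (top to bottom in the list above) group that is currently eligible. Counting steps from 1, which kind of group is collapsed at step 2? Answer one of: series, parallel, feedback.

The answer is feedback.

Reasoning:
1. reduce the series chain H3, H4
2. collapse the loop (H2 forward, (H3*H4) return)
3. parallel reduction of H1, [H2/(1+H2*(H3*H4))]
Step 2: feedback.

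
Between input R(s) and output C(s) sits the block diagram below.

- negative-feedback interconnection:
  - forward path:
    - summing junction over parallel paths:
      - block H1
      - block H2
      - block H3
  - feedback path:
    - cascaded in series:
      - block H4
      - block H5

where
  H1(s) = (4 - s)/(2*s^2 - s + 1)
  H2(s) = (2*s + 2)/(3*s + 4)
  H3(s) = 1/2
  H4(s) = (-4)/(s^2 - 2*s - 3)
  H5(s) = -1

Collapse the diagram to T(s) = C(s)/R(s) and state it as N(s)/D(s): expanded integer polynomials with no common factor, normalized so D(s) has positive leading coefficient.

Reducing step by step:

1. combine H1, H2, H3 in parallel = (14*s^3 + 3*s^2 + 15*s + 40)/(12*s^3 + 10*s^2 - 2*s + 8)
2. reduce the series chain H4, H5 = 4/(s^2 - 2*s - 3)
3. feedback reduction of (H1+H2+H3), (H4*H5) - this is the overall T(s), already in the required normalized form

Answer: (14*s^5 - 25*s^4 - 33*s^3 + s^2 - 125*s - 120)/(12*s^5 - 14*s^4 - 2*s^3 - 6*s^2 + 50*s + 136)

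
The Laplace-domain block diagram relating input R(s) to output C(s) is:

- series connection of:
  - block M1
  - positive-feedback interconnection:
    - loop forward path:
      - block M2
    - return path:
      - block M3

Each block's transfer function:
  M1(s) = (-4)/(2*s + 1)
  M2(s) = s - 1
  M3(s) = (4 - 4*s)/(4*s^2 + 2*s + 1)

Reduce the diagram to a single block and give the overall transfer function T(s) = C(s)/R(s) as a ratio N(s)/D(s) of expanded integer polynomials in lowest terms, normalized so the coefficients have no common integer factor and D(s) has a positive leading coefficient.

Answer: (-16*s^3 + 8*s^2 + 4*s + 4)/(16*s^3 - 4*s^2 + 4*s + 5)

Working:
(1) apply the feedback formula to M2, M3 -> (4*s^3 - 2*s^2 - s - 1)/(8*s^2 - 6*s + 5)
(2) reduce the series chain M1, [M2/(1-M2*M3)]: this yields T(s), and no further normalization is needed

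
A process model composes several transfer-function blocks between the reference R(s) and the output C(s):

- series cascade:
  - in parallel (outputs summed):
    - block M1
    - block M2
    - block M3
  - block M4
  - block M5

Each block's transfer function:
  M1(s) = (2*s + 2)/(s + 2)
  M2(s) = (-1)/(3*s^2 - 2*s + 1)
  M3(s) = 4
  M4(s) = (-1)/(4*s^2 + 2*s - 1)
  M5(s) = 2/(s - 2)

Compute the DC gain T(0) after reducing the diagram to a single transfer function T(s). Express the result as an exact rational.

First reduce the diagram to T(s).

Step 1. sum the parallel branches M1, M2, M3 -> (18*s^3 + 18*s^2 - 15*s + 8)/(3*s^3 + 4*s^2 - 3*s + 2)
Step 2. series reduction of (M1+M2+M3), M4, M5 -> (-36*s^3 - 36*s^2 + 30*s - 16)/(12*s^6 - 2*s^5 - 51*s^4 + 12*s^3 + 11*s^2 - 16*s + 4)
DC gain: substitute s = 0 into T(s) from step 2: T(0) = -16/4 = -4.

Answer: -4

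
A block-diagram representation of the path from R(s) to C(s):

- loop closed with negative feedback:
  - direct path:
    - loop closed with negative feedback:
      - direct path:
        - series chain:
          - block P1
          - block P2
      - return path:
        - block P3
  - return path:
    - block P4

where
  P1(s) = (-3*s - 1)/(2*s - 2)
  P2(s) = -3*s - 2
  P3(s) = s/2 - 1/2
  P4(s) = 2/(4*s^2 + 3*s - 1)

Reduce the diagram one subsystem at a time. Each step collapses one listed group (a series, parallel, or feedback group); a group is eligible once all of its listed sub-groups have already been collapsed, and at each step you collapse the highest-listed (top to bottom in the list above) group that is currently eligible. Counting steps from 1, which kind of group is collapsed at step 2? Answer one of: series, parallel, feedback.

[1] multiply P1, P2 (series)
[2] collapse the loop ((P1*P2) forward, P3 return)
[3] feedback reduction of [(P1*P2)/(1+(P1*P2)*P3)], P4
The group at step 2 is a feedback group.

Answer: feedback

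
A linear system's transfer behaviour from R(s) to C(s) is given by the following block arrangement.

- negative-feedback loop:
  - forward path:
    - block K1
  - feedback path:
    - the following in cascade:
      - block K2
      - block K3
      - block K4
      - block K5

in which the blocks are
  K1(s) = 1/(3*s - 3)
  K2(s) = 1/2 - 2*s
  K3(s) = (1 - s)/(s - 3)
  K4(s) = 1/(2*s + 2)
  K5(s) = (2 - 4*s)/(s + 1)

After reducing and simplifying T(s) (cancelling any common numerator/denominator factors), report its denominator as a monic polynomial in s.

First reduce the diagram to T(s).

(1) combine K2, K3, K4, K5 in series gives (-8*s^3 + 14*s^2 - 7*s + 1)/(2*s^3 - 2*s^2 - 10*s - 6)
(2) apply the feedback formula to K1, (K2*K3*K4*K5) gives (2*s^3 - 2*s^2 - 10*s - 6)/(6*s^4 - 20*s^3 - 10*s^2 + 5*s + 19)
The result of step 2 is T(s) in lowest terms. Its denominator has leading coefficient 6; dividing the denominator through by 6 makes it monic.

Answer: s^4 - 10*s^3/3 - 5*s^2/3 + 5*s/6 + 19/6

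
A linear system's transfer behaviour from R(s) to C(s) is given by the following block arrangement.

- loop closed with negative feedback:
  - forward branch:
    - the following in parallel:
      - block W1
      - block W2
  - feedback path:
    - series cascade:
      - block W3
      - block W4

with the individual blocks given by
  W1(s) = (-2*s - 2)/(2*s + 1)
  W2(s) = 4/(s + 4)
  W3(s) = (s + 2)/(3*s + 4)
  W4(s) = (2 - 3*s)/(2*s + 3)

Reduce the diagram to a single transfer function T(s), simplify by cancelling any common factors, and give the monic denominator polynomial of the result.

[1] add W1, W2 (parallel); result (-2*s^2 - 2*s - 4)/(2*s^2 + 9*s + 4)
[2] cascade W3, W4; result (-3*s^2 - 4*s + 4)/(6*s^2 + 17*s + 12)
[3] reduce the feedback loop with forward (W1+W2) and return (W3*W4); result (-12*s^4 - 46*s^3 - 82*s^2 - 92*s - 48)/(18*s^4 + 102*s^3 + 213*s^2 + 184*s + 32)
No further cancellation is possible in the step-3 result, so that is T(s). Its denominator becomes monic after dividing by the leading coefficient 18.

Answer: s^4 + 17*s^3/3 + 71*s^2/6 + 92*s/9 + 16/9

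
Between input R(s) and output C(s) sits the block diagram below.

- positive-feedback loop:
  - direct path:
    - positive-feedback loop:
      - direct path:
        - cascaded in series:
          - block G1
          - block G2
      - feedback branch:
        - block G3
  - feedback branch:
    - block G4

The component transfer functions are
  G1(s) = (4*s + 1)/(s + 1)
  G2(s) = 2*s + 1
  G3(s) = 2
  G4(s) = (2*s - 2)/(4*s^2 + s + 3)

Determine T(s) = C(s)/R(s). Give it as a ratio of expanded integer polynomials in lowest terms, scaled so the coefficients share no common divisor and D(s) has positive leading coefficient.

Step 1. series reduction of G1, G2 -> (8*s^2 + 6*s + 1)/(s + 1)
Step 2. apply the feedback formula to (G1*G2), G3 -> (-8*s^2 - 6*s - 1)/(16*s^2 + 11*s + 1)
Step 3. feedback reduction of [(G1*G2)/(1-(G1*G2)*G3)], G4, which is the overall transfer function T(s) = C(s)/R(s) in lowest terms

Therefore the answer is (-32*s^4 - 32*s^3 - 34*s^2 - 19*s - 3)/(64*s^4 + 76*s^3 + 59*s^2 + 24*s + 1).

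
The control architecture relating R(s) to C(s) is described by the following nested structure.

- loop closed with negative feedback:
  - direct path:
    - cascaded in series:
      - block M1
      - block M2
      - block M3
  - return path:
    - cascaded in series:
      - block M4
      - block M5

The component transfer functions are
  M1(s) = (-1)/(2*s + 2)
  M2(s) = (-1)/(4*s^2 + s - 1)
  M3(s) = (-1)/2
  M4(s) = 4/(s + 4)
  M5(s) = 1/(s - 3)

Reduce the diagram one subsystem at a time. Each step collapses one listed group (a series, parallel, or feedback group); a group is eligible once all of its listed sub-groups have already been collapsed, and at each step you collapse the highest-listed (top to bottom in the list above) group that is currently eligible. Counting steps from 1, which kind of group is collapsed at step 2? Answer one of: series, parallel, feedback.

Answer: series

Working:
Step 1 - combine M1, M2, M3 in series
Step 2 - combine M4, M5 in series
Step 3 - feedback reduction of (M1*M2*M3), (M4*M5)
Step 2: series.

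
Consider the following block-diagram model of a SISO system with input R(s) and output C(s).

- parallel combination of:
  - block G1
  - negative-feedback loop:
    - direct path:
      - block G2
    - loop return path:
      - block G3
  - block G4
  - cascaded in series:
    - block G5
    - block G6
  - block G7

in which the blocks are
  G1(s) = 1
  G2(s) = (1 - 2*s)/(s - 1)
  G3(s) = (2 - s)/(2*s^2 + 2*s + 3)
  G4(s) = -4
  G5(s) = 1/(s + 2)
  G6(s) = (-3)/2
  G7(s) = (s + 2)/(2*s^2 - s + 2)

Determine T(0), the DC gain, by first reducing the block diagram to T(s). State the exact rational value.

First reduce the diagram to T(s).

Step 1 - feedback reduction of G2, G3; result (-4*s^3 - 2*s^2 - 4*s + 3)/(2*s^3 + 2*s^2 - 4*s - 1)
Step 2 - multiply G5, G6 (series); result (-3)/(2*s + 4)
Step 3 - sum the parallel branches G1, [G2/(1+G2*G3)], G4, (G5*G6), G7; result (-40*s^6 - 100*s^5 - 2*s^4 + 34*s^3 - 64*s^2 + 45*s + 46)/(8*s^6 + 20*s^5 - 4*s^4 - 12*s^3 + 10*s^2 - 32*s - 8)
Step 3 gives the overall T(s). Then T(0) = 46/(-8) = -23/4.

Answer: -23/4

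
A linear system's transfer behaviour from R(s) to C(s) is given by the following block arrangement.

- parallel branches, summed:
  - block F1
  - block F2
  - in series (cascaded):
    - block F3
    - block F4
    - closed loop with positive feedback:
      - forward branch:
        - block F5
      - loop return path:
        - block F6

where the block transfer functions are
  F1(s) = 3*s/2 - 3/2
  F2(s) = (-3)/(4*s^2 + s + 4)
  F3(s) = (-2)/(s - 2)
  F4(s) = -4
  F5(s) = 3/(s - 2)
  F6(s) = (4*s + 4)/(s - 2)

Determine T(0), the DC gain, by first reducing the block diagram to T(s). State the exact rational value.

Step 1: feedback reduction of F5, F6 gives (3*s - 6)/(s^2 - 16*s - 8)
Step 2: combine F3, F4, [F5/(1-F5*F6)] in series gives 24/(s^2 - 16*s - 8)
Step 3: add F1, F2, (F3*F4*[F5/(1-F5*F6)]) (parallel) gives (12*s^5 - 201*s^4 + 57*s^3 + 102*s^2 + 264*s + 336)/(8*s^4 - 126*s^3 - 88*s^2 - 144*s - 64)
That last expression is T(s); at s = 0 only the constant terms survive, so T(0) = 336/(-64) = -21/4.

Hence the answer: -21/4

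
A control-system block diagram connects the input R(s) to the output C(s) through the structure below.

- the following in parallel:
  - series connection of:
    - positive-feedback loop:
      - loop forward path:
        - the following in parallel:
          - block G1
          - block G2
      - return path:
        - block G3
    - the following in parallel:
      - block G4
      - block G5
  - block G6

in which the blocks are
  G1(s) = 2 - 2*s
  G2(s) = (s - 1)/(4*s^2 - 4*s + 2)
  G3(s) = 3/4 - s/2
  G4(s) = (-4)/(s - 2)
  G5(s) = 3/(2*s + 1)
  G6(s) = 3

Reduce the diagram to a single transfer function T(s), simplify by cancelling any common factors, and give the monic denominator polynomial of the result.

Reducing step by step:

(1) combine G1, G2 in parallel gives (-8*s^3 + 16*s^2 - 11*s + 3)/(4*s^2 - 4*s + 2)
(2) apply the feedback formula to (G1+G2), G3 gives (32*s^3 - 64*s^2 + 44*s - 12)/(16*s^4 - 56*s^3 + 54*s^2 - 23*s + 1)
(3) add G4, G5 (parallel) gives (-5*s - 10)/(2*s^2 - 3*s - 2)
(4) reduce the series chain [(G1+G2)/(1-(G1+G2)*G3)], (G4+G5) gives (-160*s^4 + 420*s^2 - 380*s + 120)/(32*s^6 - 160*s^5 + 244*s^4 - 96*s^3 - 37*s^2 + 43*s - 2)
(5) reduce the parallel group ([(G1+G2)/(1-(G1+G2)*G3)]*(G4+G5)), G6 gives (96*s^6 - 480*s^5 + 572*s^4 - 288*s^3 + 309*s^2 - 251*s + 114)/(32*s^6 - 160*s^5 + 244*s^4 - 96*s^3 - 37*s^2 + 43*s - 2)
No further cancellation is possible in the step-5 result, so that is T(s). Its denominator becomes monic after dividing by the leading coefficient 32.

Answer: s^6 - 5*s^5 + 61*s^4/8 - 3*s^3 - 37*s^2/32 + 43*s/32 - 1/16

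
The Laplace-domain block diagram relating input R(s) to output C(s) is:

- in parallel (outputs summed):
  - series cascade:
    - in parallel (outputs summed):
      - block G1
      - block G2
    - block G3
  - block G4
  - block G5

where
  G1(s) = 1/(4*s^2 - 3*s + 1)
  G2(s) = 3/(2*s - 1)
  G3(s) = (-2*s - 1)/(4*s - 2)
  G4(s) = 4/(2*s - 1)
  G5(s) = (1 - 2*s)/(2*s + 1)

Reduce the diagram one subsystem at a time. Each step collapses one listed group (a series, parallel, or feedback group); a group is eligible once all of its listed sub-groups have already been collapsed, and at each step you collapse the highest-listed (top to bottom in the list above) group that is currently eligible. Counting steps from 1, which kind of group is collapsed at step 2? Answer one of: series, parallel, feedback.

[1] combine G1, G2 in parallel
[2] reduce the series chain (G1+G2), G3
[3] add ((G1+G2)*G3), G4, G5 (parallel)
Step 2: series.

Hence the answer: series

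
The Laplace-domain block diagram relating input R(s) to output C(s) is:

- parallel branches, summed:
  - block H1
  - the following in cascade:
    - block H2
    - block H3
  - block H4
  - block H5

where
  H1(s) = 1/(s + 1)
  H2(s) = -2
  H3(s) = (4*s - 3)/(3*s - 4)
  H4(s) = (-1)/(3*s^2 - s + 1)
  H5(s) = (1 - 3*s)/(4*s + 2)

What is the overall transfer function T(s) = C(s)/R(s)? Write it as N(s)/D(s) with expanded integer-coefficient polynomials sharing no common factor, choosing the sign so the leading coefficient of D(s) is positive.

Reducing step by step:

(1) series reduction of H2, H3; result (6 - 8*s)/(3*s - 4)
(2) parallel reduction of H1, (H2*H3), H4, H5, giving the overall T(s)

Answer: (-123*s^5 + 23*s^4 + 16*s^3 - 29*s^2 + 39*s + 8)/(36*s^5 - 6*s^4 - 44*s^3 - 4*s^2 - 10*s - 8)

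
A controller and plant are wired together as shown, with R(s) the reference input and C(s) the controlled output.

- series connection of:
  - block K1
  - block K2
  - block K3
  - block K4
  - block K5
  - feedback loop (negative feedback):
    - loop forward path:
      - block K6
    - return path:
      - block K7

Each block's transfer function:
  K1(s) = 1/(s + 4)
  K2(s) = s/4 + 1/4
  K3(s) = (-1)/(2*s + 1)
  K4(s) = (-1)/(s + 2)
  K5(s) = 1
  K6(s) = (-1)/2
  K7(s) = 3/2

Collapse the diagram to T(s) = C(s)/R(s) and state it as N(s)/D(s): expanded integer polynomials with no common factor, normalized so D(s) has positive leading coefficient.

1. close the feedback loop around K6, K7 = -2
2. combine K1, K2, K3, K4, K5, [K6/(1+K6*K7)] in series, which is the overall transfer function T(s) = C(s)/R(s) in lowest terms

Final answer: (-s - 1)/(4*s^3 + 26*s^2 + 44*s + 16)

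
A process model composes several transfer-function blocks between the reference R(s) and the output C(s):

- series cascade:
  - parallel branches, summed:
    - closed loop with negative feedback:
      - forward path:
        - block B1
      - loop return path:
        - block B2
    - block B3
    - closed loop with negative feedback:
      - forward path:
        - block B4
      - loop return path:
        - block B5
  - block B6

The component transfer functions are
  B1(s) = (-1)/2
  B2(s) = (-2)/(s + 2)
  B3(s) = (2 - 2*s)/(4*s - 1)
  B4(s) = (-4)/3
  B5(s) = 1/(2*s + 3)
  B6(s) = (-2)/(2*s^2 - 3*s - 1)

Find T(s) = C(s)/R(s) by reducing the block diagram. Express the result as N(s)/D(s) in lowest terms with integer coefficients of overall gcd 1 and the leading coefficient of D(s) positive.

Answer: (112*s^3 + 402*s^2 + 207*s - 142)/(48*s^5 + 100*s^4 - 208*s^3 - 227*s^2 + 8*s + 15)

Working:
[1] reduce the feedback loop with forward B1 and return B2 -> (-s - 2)/(2*s + 6)
[2] apply the feedback formula to B4, B5 -> (-8*s - 12)/(6*s + 5)
[3] sum the parallel branches [B1/(1+B1*B2)], B3, [B4/(1+B4*B5)] -> (-112*s^3 - 402*s^2 - 207*s + 142)/(48*s^3 + 172*s^2 + 74*s - 30)
[4] cascade ([B1/(1+B1*B2)]+B3+[B4/(1+B4*B5)]), B6; the result is T(s) itself (integer coefficients, no common factor, positive leading denominator coefficient)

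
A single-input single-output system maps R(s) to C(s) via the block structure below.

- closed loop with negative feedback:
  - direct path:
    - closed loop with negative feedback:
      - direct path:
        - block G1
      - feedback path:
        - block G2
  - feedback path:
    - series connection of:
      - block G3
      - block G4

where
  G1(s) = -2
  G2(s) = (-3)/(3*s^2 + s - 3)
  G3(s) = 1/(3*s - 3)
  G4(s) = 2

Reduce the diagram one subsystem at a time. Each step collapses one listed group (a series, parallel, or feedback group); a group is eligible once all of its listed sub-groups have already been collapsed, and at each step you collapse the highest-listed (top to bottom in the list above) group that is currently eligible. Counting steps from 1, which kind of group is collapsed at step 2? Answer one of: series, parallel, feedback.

Reducing step by step:

Step 1. reduce the feedback loop with forward G1 and return G2
Step 2. series reduction of G3, G4
Step 3. collapse the loop ([G1/(1+G1*G2)] forward, (G3*G4) return)
So the answer for step 2 is series.

Answer: series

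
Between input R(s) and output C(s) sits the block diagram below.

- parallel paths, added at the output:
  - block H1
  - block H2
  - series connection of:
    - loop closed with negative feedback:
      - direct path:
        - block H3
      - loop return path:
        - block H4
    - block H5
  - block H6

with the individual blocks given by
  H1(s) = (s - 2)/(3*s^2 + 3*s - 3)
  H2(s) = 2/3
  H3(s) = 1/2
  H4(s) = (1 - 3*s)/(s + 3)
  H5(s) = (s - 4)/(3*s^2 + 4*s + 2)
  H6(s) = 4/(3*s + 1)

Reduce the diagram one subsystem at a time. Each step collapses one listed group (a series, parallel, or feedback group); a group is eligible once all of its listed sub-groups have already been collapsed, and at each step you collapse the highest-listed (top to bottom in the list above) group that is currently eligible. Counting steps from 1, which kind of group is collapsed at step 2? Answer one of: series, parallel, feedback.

The answer is series.

Reasoning:
(1) reduce the feedback loop with forward H3 and return H4
(2) multiply [H3/(1+H3*H4)], H5 (series)
(3) sum the parallel branches H1, H2, ([H3/(1+H3*H4)]*H5), H6
The group at step 2 is a series group.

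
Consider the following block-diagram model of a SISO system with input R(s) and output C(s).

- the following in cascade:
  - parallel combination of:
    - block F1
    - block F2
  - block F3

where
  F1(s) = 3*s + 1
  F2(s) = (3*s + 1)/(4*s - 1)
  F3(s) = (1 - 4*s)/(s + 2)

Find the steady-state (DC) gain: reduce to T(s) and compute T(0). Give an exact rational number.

(1) combine F1, F2 in parallel: (12*s^2 + 4*s)/(4*s - 1)
(2) cascade (F1+F2), F3: (-12*s^2 - 4*s)/(s + 2)
DC gain: substitute s = 0 into T(s) from step 2: T(0) = 0/2 = 0.

Therefore the answer is 0.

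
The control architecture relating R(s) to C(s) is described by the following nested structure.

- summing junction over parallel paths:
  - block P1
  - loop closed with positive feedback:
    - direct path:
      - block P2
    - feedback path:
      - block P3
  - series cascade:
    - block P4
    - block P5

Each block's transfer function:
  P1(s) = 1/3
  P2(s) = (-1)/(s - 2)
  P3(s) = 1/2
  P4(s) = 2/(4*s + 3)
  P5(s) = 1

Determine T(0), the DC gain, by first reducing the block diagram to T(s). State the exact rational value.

1. feedback reduction of P2, P3 -> (-2)/(2*s - 3)
2. multiply P4, P5 (series) -> 2/(4*s + 3)
3. sum the parallel branches P1, [P2/(1-P2*P3)], (P4*P5) -> (8*s^2 - 18*s - 45)/(24*s^2 - 18*s - 27)
DC gain: substitute s = 0 into T(s) from step 3: T(0) = -45/(-27) = 5/3.

Therefore the answer is 5/3.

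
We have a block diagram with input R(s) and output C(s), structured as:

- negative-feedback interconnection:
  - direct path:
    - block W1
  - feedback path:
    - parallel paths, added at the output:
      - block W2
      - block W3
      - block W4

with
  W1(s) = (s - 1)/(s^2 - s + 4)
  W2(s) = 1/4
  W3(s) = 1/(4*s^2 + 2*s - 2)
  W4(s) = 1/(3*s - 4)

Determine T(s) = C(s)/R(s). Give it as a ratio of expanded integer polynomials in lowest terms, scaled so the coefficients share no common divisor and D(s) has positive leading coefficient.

[1] parallel reduction of W2, W3, W4 -> (6*s^3 + 3*s^2 + 3*s - 8)/(24*s^3 - 20*s^2 - 28*s + 16)
[2] reduce the feedback loop with forward W1 and return (W2+W3+W4), giving the overall T(s)

Final answer: (24*s^4 - 44*s^3 - 8*s^2 + 44*s - 16)/(24*s^5 - 38*s^4 + 85*s^3 - 36*s^2 - 139*s + 72)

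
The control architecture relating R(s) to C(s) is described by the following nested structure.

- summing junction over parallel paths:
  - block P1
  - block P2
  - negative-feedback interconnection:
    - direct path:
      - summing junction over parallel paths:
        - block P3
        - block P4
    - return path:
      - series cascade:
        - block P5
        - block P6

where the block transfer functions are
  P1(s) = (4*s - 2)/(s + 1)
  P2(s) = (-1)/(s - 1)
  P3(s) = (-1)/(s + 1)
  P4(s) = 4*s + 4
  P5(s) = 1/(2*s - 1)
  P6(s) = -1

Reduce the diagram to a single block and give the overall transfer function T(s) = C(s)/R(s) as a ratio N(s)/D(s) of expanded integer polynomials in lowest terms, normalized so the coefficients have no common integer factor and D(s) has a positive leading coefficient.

The answer is (-8*s^5 - 4*s^4 + 24*s^3 - 16*s^2 - 23*s + 1)/(2*s^4 + 7*s^3 + 2*s^2 - 7*s - 4).

Reasoning:
(1) combine P3, P4 in parallel; result (4*s^2 + 8*s + 3)/(s + 1)
(2) multiply P5, P6 (series); result (-1)/(2*s - 1)
(3) reduce the feedback loop with forward (P3+P4) and return (P5*P6); result (-8*s^3 - 12*s^2 + 2*s + 3)/(2*s^2 + 7*s + 4)
(4) add P1, P2, [(P3+P4)/(1+(P3+P4)*(P5*P6))] (parallel): this yields T(s), and no further normalization is needed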